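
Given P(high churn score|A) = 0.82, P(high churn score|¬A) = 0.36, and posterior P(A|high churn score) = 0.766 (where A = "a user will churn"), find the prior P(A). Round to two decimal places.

P(A) = 0.59

In odds form, posterior odds = prior odds × likelihood ratio, so prior odds = posterior odds ÷ LR.
Posterior odds = 0.766/(1−0.766) = 3.2735. LR = 0.82/0.36 = 2.2778.
Prior odds = 3.2735/2.2778 = 1.4371, so P(A) = 1.4371/(1+1.4371) ≈ 0.59.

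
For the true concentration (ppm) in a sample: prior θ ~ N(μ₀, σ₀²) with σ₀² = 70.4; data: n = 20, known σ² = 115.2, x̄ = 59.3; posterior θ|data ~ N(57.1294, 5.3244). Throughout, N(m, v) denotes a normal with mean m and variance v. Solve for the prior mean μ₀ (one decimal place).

μ₀ = 30.6

The posterior mean is a precision-weighted average: μ_n = (τ₀μ₀ + τ_data·x̄)/(τ₀+τ_data), with τ₀=1/σ₀² and τ_data=n/σ².
Here τ₀ = 1/70.4 = 0.014205 and τ_data = 20/115.2 = 0.173611, so τ_n = 0.187816.
Rearranging for μ₀: μ₀ = (μ_n·τ_n − τ_data·x̄)/τ₀ = (57.1294·0.187816 − 0.173611·59.3) / 0.014205 = 0.434683/0.014205 ≈ 30.6.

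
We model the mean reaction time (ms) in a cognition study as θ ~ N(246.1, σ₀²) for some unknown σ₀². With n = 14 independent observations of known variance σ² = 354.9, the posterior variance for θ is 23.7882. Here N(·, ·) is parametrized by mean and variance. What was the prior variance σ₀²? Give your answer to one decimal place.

For the Normal–Normal model with known σ², precisions add: τ_n = τ₀ + n/σ².
So 1/σ₀² = 1/23.7882 − 14/354.9 = 0.042038 − 0.039448 = 0.002590.
Hence σ₀² = 1/0.002590 ≈ 386.1.

σ₀² = 386.1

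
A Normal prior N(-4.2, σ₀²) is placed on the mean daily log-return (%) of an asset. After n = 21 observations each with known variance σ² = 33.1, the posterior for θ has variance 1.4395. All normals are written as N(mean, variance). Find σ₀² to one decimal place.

σ₀² = 16.6

Posterior precision equals prior precision plus data precision: 1/σ_n² = 1/σ₀² + n/σ².
So 1/σ₀² = 1/1.4395 − 21/33.1 = 0.694686 − 0.634441 = 0.060245.
Hence σ₀² = 1/0.060245 ≈ 16.6.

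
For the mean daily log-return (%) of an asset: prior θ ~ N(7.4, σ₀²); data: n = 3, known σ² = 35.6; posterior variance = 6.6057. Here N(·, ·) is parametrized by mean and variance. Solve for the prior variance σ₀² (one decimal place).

σ₀² = 14.9

Posterior precision equals prior precision plus data precision: 1/σ_n² = 1/σ₀² + n/σ².
So 1/σ₀² = 1/6.6057 − 3/35.6 = 0.151384 − 0.084270 = 0.067114.
Hence σ₀² = 1/0.067114 ≈ 14.9.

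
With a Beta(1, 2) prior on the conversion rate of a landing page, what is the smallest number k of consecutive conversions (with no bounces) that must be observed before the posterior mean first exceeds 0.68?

k = 4

After k conversions and 0 bounces the posterior is Beta(1+k, 2), with mean (1+k)/(1+2+k).
Set (1+k)/(3+k) > 0.68 and solve: k > (0.68·3 − 1)/(1 − 0.68) = 3.250.
The smallest integer exceeding 3.250 is 4.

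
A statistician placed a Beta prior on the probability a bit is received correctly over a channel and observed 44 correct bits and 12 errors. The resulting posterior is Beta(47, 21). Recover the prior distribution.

Beta(3, 9)

Beta is conjugate to the binomial likelihood: posterior = Beta(α+s, β+f).
Subtract the data counts: 47−44=3, 21−12=9.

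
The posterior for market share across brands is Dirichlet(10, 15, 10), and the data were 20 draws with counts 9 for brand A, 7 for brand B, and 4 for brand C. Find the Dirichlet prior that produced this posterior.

For a Dirichlet(α) prior with multinomial counts c, the posterior is Dirichlet(α + c) componentwise.
Subtract each count from the matching posterior parameter: 10−9=1, 15−7=8, 10−4=6.

Dirichlet(1, 8, 6)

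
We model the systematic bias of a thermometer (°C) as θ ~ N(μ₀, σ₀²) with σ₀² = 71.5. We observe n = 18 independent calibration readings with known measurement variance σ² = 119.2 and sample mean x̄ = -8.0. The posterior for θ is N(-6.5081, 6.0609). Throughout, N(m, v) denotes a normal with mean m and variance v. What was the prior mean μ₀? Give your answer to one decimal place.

The posterior mean is a precision-weighted average: μ_n = (τ₀μ₀ + τ_data·x̄)/(τ₀+τ_data), with τ₀=1/σ₀² and τ_data=n/σ².
Here τ₀ = 1/71.5 = 0.013986 and τ_data = 18/119.2 = 0.151007, so τ_n = 0.164993.
Rearranging for μ₀: μ₀ = (μ_n·τ_n − τ_data·x̄)/τ₀ = (-6.5081·0.164993 − 0.151007·-8.0) / 0.013986 = 0.134265/0.013986 ≈ 9.6.

μ₀ = 9.6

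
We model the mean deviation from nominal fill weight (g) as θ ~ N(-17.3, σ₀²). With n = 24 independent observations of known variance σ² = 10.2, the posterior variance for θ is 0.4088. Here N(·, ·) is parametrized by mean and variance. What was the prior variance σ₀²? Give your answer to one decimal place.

σ₀² = 10.7

Posterior precision equals prior precision plus data precision: 1/σ_n² = 1/σ₀² + n/σ².
So 1/σ₀² = 1/0.4088 − 24/10.2 = 2.446184 − 2.352941 = 0.093243.
Hence σ₀² = 1/0.093243 ≈ 10.7.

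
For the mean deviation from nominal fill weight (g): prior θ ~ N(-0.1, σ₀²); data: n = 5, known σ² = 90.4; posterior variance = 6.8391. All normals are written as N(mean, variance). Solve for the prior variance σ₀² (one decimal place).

σ₀² = 11.0

For the Normal–Normal model with known σ², precisions add: τ_n = τ₀ + n/σ².
So 1/σ₀² = 1/6.8391 − 5/90.4 = 0.146218 − 0.055310 = 0.090908.
Hence σ₀² = 1/0.090908 ≈ 11.0.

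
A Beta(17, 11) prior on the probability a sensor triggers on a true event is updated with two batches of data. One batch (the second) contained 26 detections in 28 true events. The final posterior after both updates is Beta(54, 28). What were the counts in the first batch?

11 detections and 15 misses

Sequential conjugate updates are equivalent to a single update on the pooled data, so total successes = posterior α − prior α and total failures = posterior β − prior β.
Total across both batches: 54−17=37 detections, 28−11=17 misses.
Subtract the second batch: 37−26=11 detections and 17−2=15 misses.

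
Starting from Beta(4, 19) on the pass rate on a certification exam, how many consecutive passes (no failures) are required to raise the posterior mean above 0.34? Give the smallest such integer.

k = 6

After k passes and 0 failures the posterior is Beta(4+k, 19), with mean (4+k)/(4+19+k).
Set (4+k)/(23+k) > 0.34 and solve: k > (0.34·23 − 4)/(1 − 0.34) = 5.788.
The smallest integer exceeding 5.788 is 6, and checking k=6: (10)/(29) = 0.3448 > 0.34.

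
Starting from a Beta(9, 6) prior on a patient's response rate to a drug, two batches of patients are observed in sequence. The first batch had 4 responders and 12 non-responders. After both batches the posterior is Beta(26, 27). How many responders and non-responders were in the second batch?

Because Beta–binomial updating is additive in the counts, the combined data contributed (α_post−α_prior, β_post−β_prior) successes and failures.
Total across both batches: 26−9=17 responders, 27−6=21 non-responders.
Subtract the first batch: 17−4=13 responders and 21−12=9 non-responders.

13 responders and 9 non-responders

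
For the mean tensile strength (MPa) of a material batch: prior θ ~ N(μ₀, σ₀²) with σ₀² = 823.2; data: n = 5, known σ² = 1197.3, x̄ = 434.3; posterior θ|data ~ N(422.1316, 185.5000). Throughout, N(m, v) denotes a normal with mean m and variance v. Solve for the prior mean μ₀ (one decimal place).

With known observation variance, the Normal–Normal posterior has precision τ_n = τ₀ + n/σ² and mean μ_n = (τ₀μ₀ + (n/σ²)x̄)/τ_n.
Here τ₀ = 1/823.2 = 0.001215 and τ_data = 5/1197.3 = 0.004176, so τ_n = 0.005391.
Rearranging for μ₀: μ₀ = (μ_n·τ_n − τ_data·x̄)/τ₀ = (422.1316·0.005391 − 0.004176·434.3) / 0.001215 = 0.462075/0.001215 ≈ 380.3.

μ₀ = 380.3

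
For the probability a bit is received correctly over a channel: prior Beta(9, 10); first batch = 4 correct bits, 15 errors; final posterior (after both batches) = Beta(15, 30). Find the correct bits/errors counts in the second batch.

Because Beta–binomial updating is additive in the counts, the combined data contributed (α_post−α_prior, β_post−β_prior) successes and failures.
Total across both batches: 15−9=6 correct bits, 30−10=20 errors.
Subtract the first batch: 6−4=2 correct bits and 20−15=5 errors.

2 correct bits and 5 errors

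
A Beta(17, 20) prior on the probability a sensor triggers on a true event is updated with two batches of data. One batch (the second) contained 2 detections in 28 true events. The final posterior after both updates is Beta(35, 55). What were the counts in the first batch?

16 detections and 9 misses

Because Beta–binomial updating is additive in the counts, the combined data contributed (α_post−α_prior, β_post−β_prior) successes and failures.
Total across both batches: 35−17=18 detections, 55−20=35 misses.
Subtract the second batch: 18−2=16 detections and 35−26=9 misses.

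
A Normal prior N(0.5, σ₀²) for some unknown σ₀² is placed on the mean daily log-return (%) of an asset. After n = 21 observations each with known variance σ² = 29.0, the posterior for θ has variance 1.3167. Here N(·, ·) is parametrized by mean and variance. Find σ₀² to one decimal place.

Posterior precision equals prior precision plus data precision: 1/σ_n² = 1/σ₀² + n/σ².
So 1/σ₀² = 1/1.3167 − 21/29.0 = 0.759474 − 0.724138 = 0.035336.
Hence σ₀² = 1/0.035336 ≈ 28.3.

σ₀² = 28.3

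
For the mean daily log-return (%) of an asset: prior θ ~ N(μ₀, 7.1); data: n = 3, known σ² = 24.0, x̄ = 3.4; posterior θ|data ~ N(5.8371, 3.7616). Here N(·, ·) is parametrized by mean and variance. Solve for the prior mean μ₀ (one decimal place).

μ₀ = 8.0

The posterior mean is a precision-weighted average: μ_n = (τ₀μ₀ + τ_data·x̄)/(τ₀+τ_data), with τ₀=1/σ₀² and τ_data=n/σ².
Here τ₀ = 1/7.1 = 0.140845 and τ_data = 3/24.0 = 0.125000, so τ_n = 0.265845.
Rearranging for μ₀: μ₀ = (μ_n·τ_n − τ_data·x̄)/τ₀ = (5.8371·0.265845 − 0.125000·3.4) / 0.140845 = 1.126764/0.140845 ≈ 8.0.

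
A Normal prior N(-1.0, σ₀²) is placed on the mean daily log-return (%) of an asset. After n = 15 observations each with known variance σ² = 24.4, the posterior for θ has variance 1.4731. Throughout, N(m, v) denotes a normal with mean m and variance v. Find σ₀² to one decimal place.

σ₀² = 15.6

Posterior precision equals prior precision plus data precision: 1/σ_n² = 1/σ₀² + n/σ².
So 1/σ₀² = 1/1.4731 − 15/24.4 = 0.678841 − 0.614754 = 0.064087.
Hence σ₀² = 1/0.064087 ≈ 15.6.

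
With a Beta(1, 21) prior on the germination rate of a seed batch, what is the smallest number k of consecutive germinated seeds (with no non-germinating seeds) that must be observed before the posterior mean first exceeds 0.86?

k = 129

After k germinated seeds and 0 non-germinating seeds the posterior is Beta(1+k, 21), with mean (1+k)/(1+21+k).
Set (1+k)/(22+k) > 0.86 and solve: k > (0.86·22 − 1)/(1 − 0.86) = 128.000.
The smallest integer exceeding 128.000 is 129, and checking k=129: (130)/(151) = 0.8609 > 0.86.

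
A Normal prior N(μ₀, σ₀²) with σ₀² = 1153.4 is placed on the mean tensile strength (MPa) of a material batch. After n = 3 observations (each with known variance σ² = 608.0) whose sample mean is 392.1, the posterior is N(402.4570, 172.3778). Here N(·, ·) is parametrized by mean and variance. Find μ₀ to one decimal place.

μ₀ = 461.4

The posterior mean is a precision-weighted average: μ_n = (τ₀μ₀ + τ_data·x̄)/(τ₀+τ_data), with τ₀=1/σ₀² and τ_data=n/σ².
Here τ₀ = 1/1153.4 = 0.000867 and τ_data = 3/608.0 = 0.004934, so τ_n = 0.005801.
Rearranging for μ₀: μ₀ = (μ_n·τ_n − τ_data·x̄)/τ₀ = (402.4570·0.005801 − 0.004934·392.1) / 0.000867 = 0.400032/0.000867 ≈ 461.4.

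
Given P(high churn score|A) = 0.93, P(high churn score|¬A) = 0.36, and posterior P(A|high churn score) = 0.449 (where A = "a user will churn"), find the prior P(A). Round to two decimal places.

Bayes' rule in odds form gives O(A|E) = O(A)·[P(E|A)/P(E|¬A)], hence O(A) = O(A|E)/LR.
Posterior odds = 0.449/(1−0.449) = 0.8149. LR = 0.93/0.36 = 2.5833.
Prior odds = 0.8149/2.5833 = 0.3154, so P(A) = 0.3154/(1+0.3154) ≈ 0.24.

P(A) = 0.24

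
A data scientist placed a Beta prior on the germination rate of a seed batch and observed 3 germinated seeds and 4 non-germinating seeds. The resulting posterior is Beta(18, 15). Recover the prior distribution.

Beta(15, 11)

Beta is conjugate to the binomial likelihood: posterior = Beta(α+s, β+f).
So α = 18 − 3 = 15 and β = 15 − 4 = 11.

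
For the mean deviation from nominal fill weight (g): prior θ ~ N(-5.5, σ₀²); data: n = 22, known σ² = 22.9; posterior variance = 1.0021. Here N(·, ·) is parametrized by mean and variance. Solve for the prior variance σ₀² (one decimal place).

σ₀² = 26.9

Posterior precision equals prior precision plus data precision: 1/σ_n² = 1/σ₀² + n/σ².
So 1/σ₀² = 1/1.0021 − 22/22.9 = 0.997904 − 0.960699 = 0.037205.
Hence σ₀² = 1/0.037205 ≈ 26.9.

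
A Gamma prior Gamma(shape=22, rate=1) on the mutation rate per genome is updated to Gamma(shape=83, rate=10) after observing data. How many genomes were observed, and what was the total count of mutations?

n = 9 genomes with total 61 mutations

Gamma–Poisson conjugacy: posterior shape = α + Σxᵢ, posterior rate = β + n.
Matching: Σxᵢ = 83 − 22 = 61 and n = 10 − 1 = 9.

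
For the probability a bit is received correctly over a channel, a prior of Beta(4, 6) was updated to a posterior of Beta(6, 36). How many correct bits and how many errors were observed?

Under Beta–binomial conjugacy the posterior parameters are (a+s, b+f).
So s = 6 − 4 = 2 and f = 36 − 6 = 30.

2 correct bits and 30 errors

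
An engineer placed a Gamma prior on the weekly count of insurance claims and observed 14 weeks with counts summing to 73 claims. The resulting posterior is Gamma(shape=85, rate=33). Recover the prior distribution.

Gamma(shape=12, rate=19)

Gamma–Poisson conjugacy: posterior shape = α + Σxᵢ, posterior rate = β + n.
So α = 85 − 73 = 12 and β = 33 − 14 = 19.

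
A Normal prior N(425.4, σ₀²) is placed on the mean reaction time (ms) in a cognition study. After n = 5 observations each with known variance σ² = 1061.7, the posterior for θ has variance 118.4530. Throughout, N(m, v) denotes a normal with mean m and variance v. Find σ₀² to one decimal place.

σ₀² = 267.9

Posterior precision equals prior precision plus data precision: 1/σ_n² = 1/σ₀² + n/σ².
So 1/σ₀² = 1/118.4530 − 5/1061.7 = 0.008442 − 0.004709 = 0.003733.
Hence σ₀² = 1/0.003733 ≈ 267.9.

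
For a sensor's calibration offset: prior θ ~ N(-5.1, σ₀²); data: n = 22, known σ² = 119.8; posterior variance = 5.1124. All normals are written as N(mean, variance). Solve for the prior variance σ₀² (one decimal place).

σ₀² = 83.6

For the Normal–Normal model with known σ², precisions add: τ_n = τ₀ + n/σ².
So 1/σ₀² = 1/5.1124 − 22/119.8 = 0.195603 − 0.183639 = 0.011964.
Hence σ₀² = 1/0.011964 ≈ 83.6.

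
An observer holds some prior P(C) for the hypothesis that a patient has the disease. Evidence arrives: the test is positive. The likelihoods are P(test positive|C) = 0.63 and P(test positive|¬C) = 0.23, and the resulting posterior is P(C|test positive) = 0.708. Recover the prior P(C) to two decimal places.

Bayes' rule in odds form gives O(C|E) = O(C)·[P(E|C)/P(E|¬C)], hence O(C) = O(C|E)/LR.
Posterior odds = 0.708/(1−0.708) = 2.4247. LR = 0.63/0.23 = 2.7391.
Prior odds = 2.4247/2.7391 = 0.8852, so P(C) = 0.8852/(1+0.8852) ≈ 0.47.

P(C) = 0.47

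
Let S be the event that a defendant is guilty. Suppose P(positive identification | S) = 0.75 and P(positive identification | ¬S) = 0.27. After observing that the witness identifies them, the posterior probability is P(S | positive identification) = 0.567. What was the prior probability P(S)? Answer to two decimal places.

In odds form, posterior odds = prior odds × likelihood ratio, so prior odds = posterior odds ÷ LR.
Posterior odds = 0.567/(1−0.567) = 1.3095. LR = 0.75/0.27 = 2.7778.
Prior odds = 1.3095/2.7778 = 0.4714, so P(S) = 0.4714/(1+0.4714) ≈ 0.32.

P(S) = 0.32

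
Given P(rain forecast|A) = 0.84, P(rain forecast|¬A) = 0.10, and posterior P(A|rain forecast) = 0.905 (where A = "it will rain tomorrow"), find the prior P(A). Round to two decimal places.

P(A) = 0.53

In odds form, posterior odds = prior odds × likelihood ratio, so prior odds = posterior odds ÷ LR.
Posterior odds = 0.905/(1−0.905) = 9.5263. LR = 0.84/0.10 = 8.4000.
Prior odds = 9.5263/8.4000 = 1.1341, so P(A) = 1.1341/(1+1.1341) ≈ 0.53.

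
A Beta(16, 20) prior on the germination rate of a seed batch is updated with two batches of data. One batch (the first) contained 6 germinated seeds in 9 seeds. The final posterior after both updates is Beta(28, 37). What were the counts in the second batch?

6 germinated seeds and 14 non-germinating seeds

Because Beta–binomial updating is additive in the counts, the combined data contributed (α_post−α_prior, β_post−β_prior) successes and failures.
Total across both batches: 28−16=12 germinated seeds, 37−20=17 non-germinating seeds.
Subtract the first batch: 12−6=6 germinated seeds and 17−3=14 non-germinating seeds.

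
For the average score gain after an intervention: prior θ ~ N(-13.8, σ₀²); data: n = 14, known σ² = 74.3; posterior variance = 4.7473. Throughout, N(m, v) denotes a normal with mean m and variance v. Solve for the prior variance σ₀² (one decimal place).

Posterior precision equals prior precision plus data precision: 1/σ_n² = 1/σ₀² + n/σ².
So 1/σ₀² = 1/4.7473 − 14/74.3 = 0.210646 − 0.188425 = 0.022221.
Hence σ₀² = 1/0.022221 ≈ 45.0.

σ₀² = 45.0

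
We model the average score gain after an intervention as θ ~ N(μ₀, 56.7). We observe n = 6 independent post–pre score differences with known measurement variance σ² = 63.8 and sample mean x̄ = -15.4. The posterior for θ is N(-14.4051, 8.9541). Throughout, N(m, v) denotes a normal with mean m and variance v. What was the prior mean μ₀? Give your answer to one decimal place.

μ₀ = -9.1

With known observation variance, the Normal–Normal posterior has precision τ_n = τ₀ + n/σ² and mean μ_n = (τ₀μ₀ + (n/σ²)x̄)/τ_n.
Here τ₀ = 1/56.7 = 0.017637 and τ_data = 6/63.8 = 0.094044, so τ_n = 0.111681.
Rearranging for μ₀: μ₀ = (μ_n·τ_n − τ_data·x̄)/τ₀ = (-14.4051·0.111681 − 0.094044·-15.4) / 0.017637 = -0.160498/0.017637 ≈ -9.1.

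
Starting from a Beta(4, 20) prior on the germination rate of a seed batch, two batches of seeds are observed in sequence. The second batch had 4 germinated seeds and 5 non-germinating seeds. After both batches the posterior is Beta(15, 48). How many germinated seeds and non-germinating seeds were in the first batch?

Sequential conjugate updates are equivalent to a single update on the pooled data, so total successes = posterior α − prior α and total failures = posterior β − prior β.
Total across both batches: 15−4=11 germinated seeds, 48−20=28 non-germinating seeds.
Subtract the second batch: 11−4=7 germinated seeds and 28−5=23 non-germinating seeds.

7 germinated seeds and 23 non-germinating seeds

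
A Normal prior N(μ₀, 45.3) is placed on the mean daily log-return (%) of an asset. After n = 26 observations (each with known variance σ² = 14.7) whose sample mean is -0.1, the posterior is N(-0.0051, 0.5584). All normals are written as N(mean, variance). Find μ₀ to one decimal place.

μ₀ = 7.6

The posterior mean is a precision-weighted average: μ_n = (τ₀μ₀ + τ_data·x̄)/(τ₀+τ_data), with τ₀=1/σ₀² and τ_data=n/σ².
Here τ₀ = 1/45.3 = 0.022075 and τ_data = 26/14.7 = 1.768707, so τ_n = 1.790782.
Rearranging for μ₀: μ₀ = (μ_n·τ_n − τ_data·x̄)/τ₀ = (-0.0051·1.790782 − 1.768707·-0.1) / 0.022075 = 0.167738/0.022075 ≈ 7.6.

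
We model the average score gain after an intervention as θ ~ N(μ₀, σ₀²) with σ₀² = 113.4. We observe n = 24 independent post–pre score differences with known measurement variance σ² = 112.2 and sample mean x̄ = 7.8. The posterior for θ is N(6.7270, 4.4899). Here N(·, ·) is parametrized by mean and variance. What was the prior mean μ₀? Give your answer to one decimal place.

The posterior mean is a precision-weighted average: μ_n = (τ₀μ₀ + τ_data·x̄)/(τ₀+τ_data), with τ₀=1/σ₀² and τ_data=n/σ².
Here τ₀ = 1/113.4 = 0.008818 and τ_data = 24/112.2 = 0.213904, so τ_n = 0.222722.
Rearranging for μ₀: μ₀ = (μ_n·τ_n − τ_data·x̄)/τ₀ = (6.7270·0.222722 − 0.213904·7.8) / 0.008818 = -0.170200/0.008818 ≈ -19.3.

μ₀ = -19.3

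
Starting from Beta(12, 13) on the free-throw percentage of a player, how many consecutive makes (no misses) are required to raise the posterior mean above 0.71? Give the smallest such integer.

After k makes and 0 misses the posterior is Beta(12+k, 13), with mean (12+k)/(12+13+k).
Set (12+k)/(25+k) > 0.71 and solve: k > (0.71·25 − 12)/(1 − 0.71) = 19.828.
The smallest integer exceeding 19.828 is 20.

k = 20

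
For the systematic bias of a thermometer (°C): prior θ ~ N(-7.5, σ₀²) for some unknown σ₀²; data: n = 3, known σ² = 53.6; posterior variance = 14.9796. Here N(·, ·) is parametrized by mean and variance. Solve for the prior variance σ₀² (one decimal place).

For the Normal–Normal model with known σ², precisions add: τ_n = τ₀ + n/σ².
So 1/σ₀² = 1/14.9796 − 3/53.6 = 0.066757 − 0.055970 = 0.010787.
Hence σ₀² = 1/0.010787 ≈ 92.7.

σ₀² = 92.7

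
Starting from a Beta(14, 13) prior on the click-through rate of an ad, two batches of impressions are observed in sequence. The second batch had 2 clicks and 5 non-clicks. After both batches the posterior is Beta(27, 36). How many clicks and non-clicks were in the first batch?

Sequential conjugate updates are equivalent to a single update on the pooled data, so total successes = posterior α − prior α and total failures = posterior β − prior β.
Total across both batches: 27−14=13 clicks, 36−13=23 non-clicks.
Subtract the second batch: 13−2=11 clicks and 23−5=18 non-clicks.

11 clicks and 18 non-clicks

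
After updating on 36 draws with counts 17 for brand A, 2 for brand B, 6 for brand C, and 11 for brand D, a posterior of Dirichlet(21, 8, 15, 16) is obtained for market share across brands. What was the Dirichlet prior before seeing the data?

For a Dirichlet(α) prior with multinomial counts c, the posterior is Dirichlet(α + c) componentwise.
Subtract each count from the matching posterior parameter: 21−17=4, 8−2=6, 15−6=9, 16−11=5.

Dirichlet(4, 6, 9, 5)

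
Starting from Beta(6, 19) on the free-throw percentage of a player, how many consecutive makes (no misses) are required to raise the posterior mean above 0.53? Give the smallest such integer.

After k makes and 0 misses the posterior is Beta(6+k, 19), with mean (6+k)/(6+19+k).
Set (6+k)/(25+k) > 0.53 and solve: k > (0.53·25 − 6)/(1 − 0.53) = 15.426.
The smallest integer exceeding 15.426 is 16, and checking k=16: (22)/(41) = 0.5366 > 0.53.

k = 16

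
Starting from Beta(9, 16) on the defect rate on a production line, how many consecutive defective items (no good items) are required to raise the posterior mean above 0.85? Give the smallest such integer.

k = 82

After k defective items and 0 good items the posterior is Beta(9+k, 16), with mean (9+k)/(9+16+k).
Set (9+k)/(25+k) > 0.85 and solve: k > (0.85·25 − 9)/(1 − 0.85) = 81.667.
The smallest integer exceeding 81.667 is 82, and checking k=82: (91)/(107) = 0.8505 > 0.85.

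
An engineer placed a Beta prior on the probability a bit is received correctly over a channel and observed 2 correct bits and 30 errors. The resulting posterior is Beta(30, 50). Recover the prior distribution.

Beta is conjugate to the binomial likelihood: posterior = Beta(a+s, b+f).
So a = 30 − 2 = 28 and b = 50 − 30 = 20.

Beta(28, 20)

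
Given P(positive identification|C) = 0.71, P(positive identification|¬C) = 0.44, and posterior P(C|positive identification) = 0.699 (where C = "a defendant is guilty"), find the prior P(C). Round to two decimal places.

P(C) = 0.59

Bayes' rule in odds form gives O(C|E) = O(C)·[P(E|C)/P(E|¬C)], hence O(C) = O(C|E)/LR.
Posterior odds = 0.699/(1−0.699) = 2.3223. LR = 0.71/0.44 = 1.6136.
Prior odds = 2.3223/1.6136 = 1.4392, so P(C) = 1.4392/(1+1.4392) ≈ 0.59.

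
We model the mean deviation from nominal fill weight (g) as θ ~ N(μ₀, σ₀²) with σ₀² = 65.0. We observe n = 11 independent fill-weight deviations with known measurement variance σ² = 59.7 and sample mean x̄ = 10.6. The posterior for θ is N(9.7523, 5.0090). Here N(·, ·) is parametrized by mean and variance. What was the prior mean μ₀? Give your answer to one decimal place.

μ₀ = -0.4

With known observation variance, the Normal–Normal posterior has precision τ_n = τ₀ + n/σ² and mean μ_n = (τ₀μ₀ + (n/σ²)x̄)/τ_n.
Here τ₀ = 1/65.0 = 0.015385 and τ_data = 11/59.7 = 0.184255, so τ_n = 0.199640.
Rearranging for μ₀: μ₀ = (μ_n·τ_n − τ_data·x̄)/τ₀ = (9.7523·0.199640 − 0.184255·10.6) / 0.015385 = -0.006154/0.015385 ≈ -0.4.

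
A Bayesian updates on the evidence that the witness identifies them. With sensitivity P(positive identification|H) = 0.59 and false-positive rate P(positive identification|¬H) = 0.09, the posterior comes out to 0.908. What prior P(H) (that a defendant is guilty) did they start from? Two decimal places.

P(H) = 0.60

Bayes' rule in odds form gives O(H|E) = O(H)·[P(E|H)/P(E|¬H)], hence O(H) = O(H|E)/LR.
Posterior odds = 0.908/(1−0.908) = 9.8696. LR = 0.59/0.09 = 6.5556.
Prior odds = 9.8696/6.5556 = 1.5055, so P(H) = 1.5055/(1+1.5055) ≈ 0.60.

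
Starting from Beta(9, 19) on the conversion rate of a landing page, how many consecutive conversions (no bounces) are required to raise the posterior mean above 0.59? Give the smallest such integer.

k = 19

After k conversions and 0 bounces the posterior is Beta(9+k, 19), with mean (9+k)/(9+19+k).
Set (9+k)/(28+k) > 0.59 and solve: k > (0.59·28 − 9)/(1 − 0.59) = 18.341.
The smallest integer exceeding 18.341 is 19, and checking k=19: (28)/(47) = 0.5957 > 0.59.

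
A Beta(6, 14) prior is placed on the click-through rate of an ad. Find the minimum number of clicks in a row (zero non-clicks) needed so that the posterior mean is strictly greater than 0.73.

After k clicks and 0 non-clicks the posterior is Beta(6+k, 14), with mean (6+k)/(6+14+k).
Set (6+k)/(20+k) > 0.73 and solve: k > (0.73·20 − 6)/(1 − 0.73) = 31.852.
The smallest integer exceeding 31.852 is 32.

k = 32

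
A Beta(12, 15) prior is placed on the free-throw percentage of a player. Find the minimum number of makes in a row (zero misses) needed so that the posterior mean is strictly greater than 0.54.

After k makes and 0 misses the posterior is Beta(12+k, 15), with mean (12+k)/(12+15+k).
Set (12+k)/(27+k) > 0.54 and solve: k > (0.54·27 − 12)/(1 − 0.54) = 5.609.
The smallest integer exceeding 5.609 is 6.

k = 6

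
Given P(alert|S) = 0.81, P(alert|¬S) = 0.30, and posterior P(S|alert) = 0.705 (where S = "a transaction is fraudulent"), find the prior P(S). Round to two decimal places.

P(S) = 0.47

Bayes' rule in odds form gives O(S|E) = O(S)·[P(E|S)/P(E|¬S)], hence O(S) = O(S|E)/LR.
Posterior odds = 0.705/(1−0.705) = 2.3898. LR = 0.81/0.30 = 2.7000.
Prior odds = 2.3898/2.7000 = 0.8851, so P(S) = 0.8851/(1+0.8851) ≈ 0.47.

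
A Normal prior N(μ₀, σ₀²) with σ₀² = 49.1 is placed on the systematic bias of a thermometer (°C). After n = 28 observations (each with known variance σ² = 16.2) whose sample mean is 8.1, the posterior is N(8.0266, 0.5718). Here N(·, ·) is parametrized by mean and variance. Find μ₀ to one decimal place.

With known observation variance, the Normal–Normal posterior has precision τ_n = τ₀ + n/σ² and mean μ_n = (τ₀μ₀ + (n/σ²)x̄)/τ_n.
Here τ₀ = 1/49.1 = 0.020367 and τ_data = 28/16.2 = 1.728395, so τ_n = 1.748762.
Rearranging for μ₀: μ₀ = (μ_n·τ_n − τ_data·x̄)/τ₀ = (8.0266·1.748762 − 1.728395·8.1) / 0.020367 = 0.036614/0.020367 ≈ 1.8.

μ₀ = 1.8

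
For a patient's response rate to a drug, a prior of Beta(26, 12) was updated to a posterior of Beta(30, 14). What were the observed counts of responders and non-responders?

4 responders and 2 non-responders

Under Beta–binomial conjugacy the posterior parameters are (α+s, β+f).
So s = 30 − 26 = 4 and f = 14 − 12 = 2.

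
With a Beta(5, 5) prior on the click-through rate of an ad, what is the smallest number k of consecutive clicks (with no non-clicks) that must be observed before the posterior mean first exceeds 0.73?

k = 9

After k clicks and 0 non-clicks the posterior is Beta(5+k, 5), with mean (5+k)/(5+5+k).
Set (5+k)/(10+k) > 0.73 and solve: k > (0.73·10 − 5)/(1 − 0.73) = 8.519.
The smallest integer exceeding 8.519 is 9, and checking k=9: (14)/(19) = 0.7368 > 0.73.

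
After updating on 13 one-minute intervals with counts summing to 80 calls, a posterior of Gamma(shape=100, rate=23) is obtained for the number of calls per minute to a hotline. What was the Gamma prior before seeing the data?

Gamma(shape=20, rate=10)

A Gamma(α, β) prior (rate parametrization) on a Poisson rate with n observations summing to S gives posterior Gamma(α+S, β+n).
So α = 100 − 80 = 20 and β = 23 − 13 = 10.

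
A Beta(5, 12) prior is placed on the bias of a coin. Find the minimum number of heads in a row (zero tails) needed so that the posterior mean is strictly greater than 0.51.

k = 8

After k heads and 0 tails the posterior is Beta(5+k, 12), with mean (5+k)/(5+12+k).
Set (5+k)/(17+k) > 0.51 and solve: k > (0.51·17 − 5)/(1 − 0.51) = 7.490.
The smallest integer exceeding 7.490 is 8.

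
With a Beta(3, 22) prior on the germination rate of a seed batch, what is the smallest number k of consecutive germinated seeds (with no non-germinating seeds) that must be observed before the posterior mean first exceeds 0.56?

After k germinated seeds and 0 non-germinating seeds the posterior is Beta(3+k, 22), with mean (3+k)/(3+22+k).
Set (3+k)/(25+k) > 0.56 and solve: k > (0.56·25 − 3)/(1 − 0.56) = 25.000.
The smallest integer exceeding 25.000 is 26, and checking k=26: (29)/(51) = 0.5686 > 0.56.

k = 26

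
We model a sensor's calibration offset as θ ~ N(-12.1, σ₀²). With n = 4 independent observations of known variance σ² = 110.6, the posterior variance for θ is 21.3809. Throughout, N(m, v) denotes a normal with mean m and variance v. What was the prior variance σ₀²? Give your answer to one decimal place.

For the Normal–Normal model with known σ², precisions add: τ_n = τ₀ + n/σ².
So 1/σ₀² = 1/21.3809 − 4/110.6 = 0.046771 − 0.036166 = 0.010605.
Hence σ₀² = 1/0.010605 ≈ 94.3.

σ₀² = 94.3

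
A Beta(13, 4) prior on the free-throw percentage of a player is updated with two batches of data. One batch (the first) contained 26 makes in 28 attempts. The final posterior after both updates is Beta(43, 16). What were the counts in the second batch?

4 makes and 10 misses

Sequential conjugate updates are equivalent to a single update on the pooled data, so total successes = posterior α − prior α and total failures = posterior β − prior β.
Total across both batches: 43−13=30 makes, 16−4=12 misses.
Subtract the first batch: 30−26=4 makes and 12−2=10 misses.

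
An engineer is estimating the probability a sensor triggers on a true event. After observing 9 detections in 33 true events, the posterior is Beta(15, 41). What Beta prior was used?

Beta(6, 17)

Beta is conjugate to the binomial likelihood: posterior = Beta(α+s, β+f).
So α = 15 − 9 = 6 and β = 41 − 24 = 17.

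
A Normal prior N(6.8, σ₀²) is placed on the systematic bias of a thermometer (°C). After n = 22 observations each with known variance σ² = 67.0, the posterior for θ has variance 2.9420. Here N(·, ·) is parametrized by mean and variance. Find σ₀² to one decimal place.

For the Normal–Normal model with known σ², precisions add: τ_n = τ₀ + n/σ².
So 1/σ₀² = 1/2.9420 − 22/67.0 = 0.339905 − 0.328358 = 0.011547.
Hence σ₀² = 1/0.011547 ≈ 86.6.

σ₀² = 86.6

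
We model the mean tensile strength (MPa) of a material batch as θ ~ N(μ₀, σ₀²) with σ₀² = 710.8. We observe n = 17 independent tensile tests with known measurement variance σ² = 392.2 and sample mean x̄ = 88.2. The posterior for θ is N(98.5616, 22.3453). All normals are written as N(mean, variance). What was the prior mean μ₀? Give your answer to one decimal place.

μ₀ = 417.8

The posterior mean is a precision-weighted average: μ_n = (τ₀μ₀ + τ_data·x̄)/(τ₀+τ_data), with τ₀=1/σ₀² and τ_data=n/σ².
Here τ₀ = 1/710.8 = 0.001407 and τ_data = 17/392.2 = 0.043345, so τ_n = 0.044752.
Rearranging for μ₀: μ₀ = (μ_n·τ_n − τ_data·x̄)/τ₀ = (98.5616·0.044752 − 0.043345·88.2) / 0.001407 = 0.587800/0.001407 ≈ 417.8.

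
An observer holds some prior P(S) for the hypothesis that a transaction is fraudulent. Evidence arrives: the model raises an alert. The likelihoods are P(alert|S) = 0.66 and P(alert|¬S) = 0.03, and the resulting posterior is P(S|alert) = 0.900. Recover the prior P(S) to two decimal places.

P(S) = 0.29

Bayes' rule in odds form gives O(S|E) = O(S)·[P(E|S)/P(E|¬S)], hence O(S) = O(S|E)/LR.
Posterior odds = 0.900/(1−0.900) = 9.0000. LR = 0.66/0.03 = 22.0000.
Prior odds = 9.0000/22.0000 = 0.4091, so P(S) = 0.4091/(1+0.4091) ≈ 0.29.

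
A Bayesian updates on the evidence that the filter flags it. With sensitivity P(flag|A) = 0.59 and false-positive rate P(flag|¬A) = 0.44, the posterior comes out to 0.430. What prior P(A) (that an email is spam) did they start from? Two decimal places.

Bayes' rule in odds form gives O(A|E) = O(A)·[P(E|A)/P(E|¬A)], hence O(A) = O(A|E)/LR.
Posterior odds = 0.430/(1−0.430) = 0.7544. LR = 0.59/0.44 = 1.3409.
Prior odds = 0.7544/1.3409 = 0.5626, so P(A) = 0.5626/(1+0.5626) ≈ 0.36.

P(A) = 0.36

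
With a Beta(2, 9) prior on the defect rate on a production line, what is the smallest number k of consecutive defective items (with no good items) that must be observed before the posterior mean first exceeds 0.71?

k = 21

After k defective items and 0 good items the posterior is Beta(2+k, 9), with mean (2+k)/(2+9+k).
Set (2+k)/(11+k) > 0.71 and solve: k > (0.71·11 − 2)/(1 − 0.71) = 20.034.
The smallest integer exceeding 20.034 is 21.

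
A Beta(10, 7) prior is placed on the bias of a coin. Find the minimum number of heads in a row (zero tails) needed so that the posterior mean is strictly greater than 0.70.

k = 7

After k heads and 0 tails the posterior is Beta(10+k, 7), with mean (10+k)/(10+7+k).
Set (10+k)/(17+k) > 0.70 and solve: k > (0.70·17 − 10)/(1 − 0.70) = 6.333.
The smallest integer exceeding 6.333 is 7, and checking k=7: (17)/(24) = 0.7083 > 0.70.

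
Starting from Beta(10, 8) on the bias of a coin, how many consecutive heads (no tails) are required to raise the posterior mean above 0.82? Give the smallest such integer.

k = 27

After k heads and 0 tails the posterior is Beta(10+k, 8), with mean (10+k)/(10+8+k).
Set (10+k)/(18+k) > 0.82 and solve: k > (0.82·18 − 10)/(1 − 0.82) = 26.444.
The smallest integer exceeding 26.444 is 27.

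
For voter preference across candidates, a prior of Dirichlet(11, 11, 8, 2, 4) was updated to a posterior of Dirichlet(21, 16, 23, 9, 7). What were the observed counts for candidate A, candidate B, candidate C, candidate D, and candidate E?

For a Dirichlet(α) prior with multinomial counts c, the posterior is Dirichlet(α + c) componentwise.
Counts are posterior − prior componentwise: 21−11=10, 16−11=5, 23−8=15, 9−2=7, 7−4=3.

counts (10, 5, 15, 7, 3)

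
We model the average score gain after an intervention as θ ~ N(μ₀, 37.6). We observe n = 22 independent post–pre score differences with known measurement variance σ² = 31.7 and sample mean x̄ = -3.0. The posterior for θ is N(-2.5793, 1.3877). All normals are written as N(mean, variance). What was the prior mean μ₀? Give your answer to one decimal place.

With known observation variance, the Normal–Normal posterior has precision τ_n = τ₀ + n/σ² and mean μ_n = (τ₀μ₀ + (n/σ²)x̄)/τ_n.
Here τ₀ = 1/37.6 = 0.026596 and τ_data = 22/31.7 = 0.694006, so τ_n = 0.720602.
Rearranging for μ₀: μ₀ = (μ_n·τ_n − τ_data·x̄)/τ₀ = (-2.5793·0.720602 − 0.694006·-3.0) / 0.026596 = 0.223369/0.026596 ≈ 8.4.

μ₀ = 8.4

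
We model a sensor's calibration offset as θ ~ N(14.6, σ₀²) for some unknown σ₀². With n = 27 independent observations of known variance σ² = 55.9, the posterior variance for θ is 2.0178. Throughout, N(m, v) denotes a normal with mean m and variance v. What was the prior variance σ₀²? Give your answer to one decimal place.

σ₀² = 79.5

For the Normal–Normal model with known σ², precisions add: τ_n = τ₀ + n/σ².
So 1/σ₀² = 1/2.0178 − 27/55.9 = 0.495589 − 0.483005 = 0.012584.
Hence σ₀² = 1/0.012584 ≈ 79.5.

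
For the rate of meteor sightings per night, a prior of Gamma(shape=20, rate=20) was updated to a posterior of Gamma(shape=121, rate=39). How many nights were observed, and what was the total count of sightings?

Gamma–Poisson conjugacy: posterior shape = α + Σxᵢ, posterior rate = β + n.
Matching: Σxᵢ = 121 − 20 = 101 and n = 39 − 20 = 19.

n = 19 nights with total 101 sightings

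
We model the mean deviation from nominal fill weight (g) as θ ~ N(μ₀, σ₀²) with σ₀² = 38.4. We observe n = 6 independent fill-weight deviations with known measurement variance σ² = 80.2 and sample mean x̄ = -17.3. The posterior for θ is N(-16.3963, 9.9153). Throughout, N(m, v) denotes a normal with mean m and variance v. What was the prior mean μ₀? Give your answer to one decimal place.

The posterior mean is a precision-weighted average: μ_n = (τ₀μ₀ + τ_data·x̄)/(τ₀+τ_data), with τ₀=1/σ₀² and τ_data=n/σ².
Here τ₀ = 1/38.4 = 0.026042 and τ_data = 6/80.2 = 0.074813, so τ_n = 0.100855.
Rearranging for μ₀: μ₀ = (μ_n·τ_n − τ_data·x̄)/τ₀ = (-16.3963·0.100855 − 0.074813·-17.3) / 0.026042 = -0.359384/0.026042 ≈ -13.8.

μ₀ = -13.8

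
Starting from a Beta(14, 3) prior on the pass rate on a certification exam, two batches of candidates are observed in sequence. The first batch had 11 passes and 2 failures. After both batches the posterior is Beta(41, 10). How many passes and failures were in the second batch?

16 passes and 5 failures

Because Beta–binomial updating is additive in the counts, the combined data contributed (α_post−α_prior, β_post−β_prior) successes and failures.
Total across both batches: 41−14=27 passes, 10−3=7 failures.
Subtract the first batch: 27−11=16 passes and 7−2=5 failures.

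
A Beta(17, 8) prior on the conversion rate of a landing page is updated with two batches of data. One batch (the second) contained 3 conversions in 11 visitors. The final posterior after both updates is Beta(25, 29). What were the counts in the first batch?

Sequential conjugate updates are equivalent to a single update on the pooled data, so total successes = posterior α − prior α and total failures = posterior β − prior β.
Total across both batches: 25−17=8 conversions, 29−8=21 bounces.
Subtract the second batch: 8−3=5 conversions and 21−8=13 bounces.

5 conversions and 13 bounces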